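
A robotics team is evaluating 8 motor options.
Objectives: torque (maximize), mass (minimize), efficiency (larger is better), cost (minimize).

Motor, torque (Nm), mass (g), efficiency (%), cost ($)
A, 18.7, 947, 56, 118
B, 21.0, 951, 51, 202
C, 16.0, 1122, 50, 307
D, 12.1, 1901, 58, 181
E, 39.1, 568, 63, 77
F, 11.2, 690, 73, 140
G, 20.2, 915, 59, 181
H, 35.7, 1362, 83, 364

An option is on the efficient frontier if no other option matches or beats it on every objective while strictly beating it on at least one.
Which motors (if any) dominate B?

E

E: torque 39.1≥21.0, mass 568≤951, efficiency 63≥51, cost 77≤202 — dominates B.
Others (A, C, D, F, G, H) are each worse than B on at least one objective.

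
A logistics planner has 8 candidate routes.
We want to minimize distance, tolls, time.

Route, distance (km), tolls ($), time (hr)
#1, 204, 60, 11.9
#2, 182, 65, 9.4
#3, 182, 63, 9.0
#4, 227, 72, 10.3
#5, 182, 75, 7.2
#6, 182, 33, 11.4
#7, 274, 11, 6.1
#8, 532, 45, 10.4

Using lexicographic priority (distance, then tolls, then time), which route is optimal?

First minimize distance: best is 182, kept {#2, #3, #5, #6}.
Then minimize tolls: best is 33, kept {#6}.

#6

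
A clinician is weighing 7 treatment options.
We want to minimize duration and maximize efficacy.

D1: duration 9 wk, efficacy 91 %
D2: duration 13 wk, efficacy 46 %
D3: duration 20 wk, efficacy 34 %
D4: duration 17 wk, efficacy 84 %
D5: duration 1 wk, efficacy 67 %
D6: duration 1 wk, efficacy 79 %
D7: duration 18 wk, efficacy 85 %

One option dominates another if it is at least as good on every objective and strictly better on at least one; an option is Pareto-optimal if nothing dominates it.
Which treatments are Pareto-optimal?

D1: not dominated (best efficacy).
D2: dominated by D1 (duration 9≤13, efficacy 91≥46).
D3: dominated by D1 (duration 9≤20, efficacy 91≥34).
D4: dominated by D1 (duration 9≤17, efficacy 91≥84).
D5: dominated by D6 (duration 1≤1, efficacy 79≥67).
D6: not dominated.
D7: dominated by D1 (duration 9≤18, efficacy 91≥85).

D1, D6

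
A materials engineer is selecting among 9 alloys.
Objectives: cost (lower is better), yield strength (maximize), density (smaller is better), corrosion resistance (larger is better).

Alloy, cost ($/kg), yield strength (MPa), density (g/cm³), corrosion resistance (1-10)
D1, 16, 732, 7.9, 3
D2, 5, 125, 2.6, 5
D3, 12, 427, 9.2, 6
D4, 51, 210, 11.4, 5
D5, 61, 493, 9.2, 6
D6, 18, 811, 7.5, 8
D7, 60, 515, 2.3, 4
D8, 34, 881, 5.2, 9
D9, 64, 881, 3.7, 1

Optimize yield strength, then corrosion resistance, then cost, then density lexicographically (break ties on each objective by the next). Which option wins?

First maximize yield strength: best is 881, kept {D8, D9}.
Then maximize corrosion resistance: best is 9, kept {D8}.

D8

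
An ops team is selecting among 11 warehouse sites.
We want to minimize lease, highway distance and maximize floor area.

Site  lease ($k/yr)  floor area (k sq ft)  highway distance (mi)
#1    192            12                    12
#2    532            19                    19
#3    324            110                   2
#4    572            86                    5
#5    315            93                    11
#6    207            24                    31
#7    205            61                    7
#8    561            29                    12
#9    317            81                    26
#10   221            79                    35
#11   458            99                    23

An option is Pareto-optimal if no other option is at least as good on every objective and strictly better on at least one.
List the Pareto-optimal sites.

#1: not dominated (best lease).
#2: dominated by #3 (lease 324≤532, floor area 110≥19, highway distance 2≤19).
#3: not dominated (best floor area).
#4: dominated by #3 (lease 324≤572, floor area 110≥86, highway distance 2≤5).
#5: not dominated.
#6: dominated by #7 (lease 205≤207, floor area 61≥24, highway distance 7≤31).
#7: not dominated.
#8: dominated by #3 (lease 324≤561, floor area 110≥29, highway distance 2≤12).
#9: dominated by #5 (lease 315≤317, floor area 93≥81, highway distance 11≤26).
#10: not dominated.
#11: dominated by #3 (lease 324≤458, floor area 110≥99, highway distance 2≤23).

#1, #3, #5, #7, #10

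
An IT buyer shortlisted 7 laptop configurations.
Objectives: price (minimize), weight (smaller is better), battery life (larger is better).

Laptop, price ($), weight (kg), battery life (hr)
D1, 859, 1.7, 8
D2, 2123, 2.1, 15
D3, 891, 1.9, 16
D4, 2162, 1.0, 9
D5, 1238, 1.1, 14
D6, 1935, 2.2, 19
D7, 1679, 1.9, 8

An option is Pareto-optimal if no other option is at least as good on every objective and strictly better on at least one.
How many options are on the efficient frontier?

D1: not dominated (best price).
D2: dominated by D3 (price 891≤2123, weight 1.9≤2.1, battery life 16≥15).
D3: not dominated.
D4: not dominated (best weight).
D5: not dominated.
D6: not dominated (best battery life).
D7: dominated by D1 (price 859≤1679, weight 1.7≤1.9, battery life 8≥8).
Pareto-optimal: D1, D3, D4, D5, D6 → 5.

5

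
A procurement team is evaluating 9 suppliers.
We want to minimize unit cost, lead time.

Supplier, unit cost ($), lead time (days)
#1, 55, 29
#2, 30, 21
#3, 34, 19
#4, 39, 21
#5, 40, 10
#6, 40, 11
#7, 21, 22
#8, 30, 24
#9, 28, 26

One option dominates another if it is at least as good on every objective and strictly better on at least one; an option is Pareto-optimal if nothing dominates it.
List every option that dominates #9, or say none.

#7: unit cost 21≤28, lead time 22≤26 — dominates #9.
Others (#1, #2, #3, #4, #5, #6, #8) are each worse than #9 on at least one objective.

#7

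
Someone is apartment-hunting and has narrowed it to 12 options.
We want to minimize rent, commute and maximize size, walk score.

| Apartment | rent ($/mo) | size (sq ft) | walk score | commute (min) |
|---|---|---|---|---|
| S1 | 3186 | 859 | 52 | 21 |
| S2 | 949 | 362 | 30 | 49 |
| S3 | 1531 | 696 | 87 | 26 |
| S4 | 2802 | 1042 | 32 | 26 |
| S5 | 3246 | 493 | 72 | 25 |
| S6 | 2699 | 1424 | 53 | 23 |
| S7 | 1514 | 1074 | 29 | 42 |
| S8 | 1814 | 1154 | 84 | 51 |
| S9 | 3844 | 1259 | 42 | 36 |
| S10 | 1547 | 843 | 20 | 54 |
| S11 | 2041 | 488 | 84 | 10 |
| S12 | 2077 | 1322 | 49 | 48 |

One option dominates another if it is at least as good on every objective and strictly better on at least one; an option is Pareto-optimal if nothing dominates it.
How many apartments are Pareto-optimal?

9

S1: not dominated.
S2: not dominated (best rent).
S3: not dominated (best walk score).
S4: dominated by S6 (rent 2699≤2802, size 1424≥1042, walk score 53≥32, commute 23≤26).
S5: not dominated.
S6: not dominated (best size).
S7: not dominated.
S8: not dominated.
S9: dominated by S6 (rent 2699≤3844, size 1424≥1259, walk score 53≥42, commute 23≤36).
S10: dominated by S7 (rent 1514≤1547, size 1074≥843, walk score 29≥20, commute 42≤54).
S11: not dominated (best commute).
S12: not dominated.
Pareto-optimal: S1, S2, S3, S5, S6, S7, S8, S11, S12 → 9.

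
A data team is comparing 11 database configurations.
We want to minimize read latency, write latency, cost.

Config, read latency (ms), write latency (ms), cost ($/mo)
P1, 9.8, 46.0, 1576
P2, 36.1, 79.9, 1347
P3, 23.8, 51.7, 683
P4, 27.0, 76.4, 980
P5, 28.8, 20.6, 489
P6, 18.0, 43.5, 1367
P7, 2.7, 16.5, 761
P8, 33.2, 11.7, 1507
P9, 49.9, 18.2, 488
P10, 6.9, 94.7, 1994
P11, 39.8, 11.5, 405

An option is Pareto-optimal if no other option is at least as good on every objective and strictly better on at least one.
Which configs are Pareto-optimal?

P3, P5, P7, P8, P11

P1: dominated by P7 (read latency 2.7≤9.8, write latency 16.5≤46.0, cost 761≤1576).
P2: dominated by P3 (read latency 23.8≤36.1, write latency 51.7≤79.9, cost 683≤1347).
P3: not dominated.
P4: dominated by P3 (read latency 23.8≤27.0, write latency 51.7≤76.4, cost 683≤980).
P5: not dominated.
P6: dominated by P7 (read latency 2.7≤18.0, write latency 16.5≤43.5, cost 761≤1367).
P7: not dominated (best read latency).
P8: not dominated.
P9: dominated by P11 (read latency 39.8≤49.9, write latency 11.5≤18.2, cost 405≤488).
P10: dominated by P7 (read latency 2.7≤6.9, write latency 16.5≤94.7, cost 761≤1994).
P11: not dominated (best write latency).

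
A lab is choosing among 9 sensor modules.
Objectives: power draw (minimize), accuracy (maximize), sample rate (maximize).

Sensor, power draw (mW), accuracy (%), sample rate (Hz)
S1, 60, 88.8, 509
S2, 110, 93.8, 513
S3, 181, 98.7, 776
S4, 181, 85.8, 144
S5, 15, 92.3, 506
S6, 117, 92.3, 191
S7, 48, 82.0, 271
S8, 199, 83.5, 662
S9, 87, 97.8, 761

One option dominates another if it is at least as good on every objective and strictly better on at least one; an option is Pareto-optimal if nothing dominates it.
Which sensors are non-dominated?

S1, S3, S5, S9

S1: not dominated.
S2: dominated by S9 (power draw 87≤110, accuracy 97.8≥93.8, sample rate 761≥513).
S3: not dominated (best accuracy).
S4: dominated by S1 (power draw 60≤181, accuracy 88.8≥85.8, sample rate 509≥144).
S5: not dominated (best power draw).
S6: dominated by S2 (power draw 110≤117, accuracy 93.8≥92.3, sample rate 513≥191).
S7: dominated by S5 (power draw 15≤48, accuracy 92.3≥82.0, sample rate 506≥271).
S8: dominated by S3 (power draw 181≤199, accuracy 98.7≥83.5, sample rate 776≥662).
S9: not dominated.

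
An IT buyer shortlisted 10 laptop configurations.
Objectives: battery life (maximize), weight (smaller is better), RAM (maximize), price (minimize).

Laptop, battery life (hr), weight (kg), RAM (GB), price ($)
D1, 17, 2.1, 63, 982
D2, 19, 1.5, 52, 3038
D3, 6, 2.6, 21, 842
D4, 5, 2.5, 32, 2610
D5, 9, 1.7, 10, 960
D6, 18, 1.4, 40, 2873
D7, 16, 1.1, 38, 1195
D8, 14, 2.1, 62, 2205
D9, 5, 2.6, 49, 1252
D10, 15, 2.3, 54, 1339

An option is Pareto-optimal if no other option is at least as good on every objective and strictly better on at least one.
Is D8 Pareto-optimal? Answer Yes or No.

No

D1 vs D8: battery life 17≥14, weight 2.1≤2.1, RAM 63≥62, price 982≤2205 — D1 is at least as good on every objective and strictly better on at least one, so D1 dominates D8.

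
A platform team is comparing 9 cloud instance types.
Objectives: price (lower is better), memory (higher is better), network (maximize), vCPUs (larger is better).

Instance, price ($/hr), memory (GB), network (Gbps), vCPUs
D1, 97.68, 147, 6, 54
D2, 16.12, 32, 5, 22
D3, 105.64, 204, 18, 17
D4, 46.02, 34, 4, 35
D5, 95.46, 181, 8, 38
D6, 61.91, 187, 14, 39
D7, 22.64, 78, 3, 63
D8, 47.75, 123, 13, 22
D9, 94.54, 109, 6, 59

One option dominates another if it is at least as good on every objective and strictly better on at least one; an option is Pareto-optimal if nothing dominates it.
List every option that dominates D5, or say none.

D6: price 61.91≤95.46, memory 187≥181, network 14≥8, vCPUs 39≥38 — dominates D5.
Others (D1, D2, D3, D4, D7, D8, D9) are each worse than D5 on at least one objective.

D6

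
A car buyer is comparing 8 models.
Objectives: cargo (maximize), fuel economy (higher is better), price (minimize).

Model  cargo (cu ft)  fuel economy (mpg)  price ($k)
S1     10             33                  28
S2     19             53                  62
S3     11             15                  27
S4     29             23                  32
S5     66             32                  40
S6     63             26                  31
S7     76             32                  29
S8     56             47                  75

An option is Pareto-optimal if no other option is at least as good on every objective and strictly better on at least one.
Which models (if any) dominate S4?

S6: cargo 63≥29, fuel economy 26≥23, price 31≤32 — dominates S4.
S7: cargo 76≥29, fuel economy 32≥23, price 29≤32 — dominates S4.
Others (S1, S2, S3, S5, S8) are each worse than S4 on at least one objective.

S6, S7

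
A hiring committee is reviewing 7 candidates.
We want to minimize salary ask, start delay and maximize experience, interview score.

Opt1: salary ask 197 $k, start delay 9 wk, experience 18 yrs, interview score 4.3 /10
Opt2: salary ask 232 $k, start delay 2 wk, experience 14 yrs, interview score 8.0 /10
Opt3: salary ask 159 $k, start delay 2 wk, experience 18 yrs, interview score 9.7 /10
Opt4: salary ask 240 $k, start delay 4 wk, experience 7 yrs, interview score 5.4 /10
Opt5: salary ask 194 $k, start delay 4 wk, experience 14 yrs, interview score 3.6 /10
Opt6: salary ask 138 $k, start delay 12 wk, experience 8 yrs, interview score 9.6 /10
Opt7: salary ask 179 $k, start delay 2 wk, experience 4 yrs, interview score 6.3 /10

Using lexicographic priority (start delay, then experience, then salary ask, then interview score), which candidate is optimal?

Opt3

First minimize start delay: best is 2, kept {Opt2, Opt3, Opt7}.
Then maximize experience: best is 18, kept {Opt3}.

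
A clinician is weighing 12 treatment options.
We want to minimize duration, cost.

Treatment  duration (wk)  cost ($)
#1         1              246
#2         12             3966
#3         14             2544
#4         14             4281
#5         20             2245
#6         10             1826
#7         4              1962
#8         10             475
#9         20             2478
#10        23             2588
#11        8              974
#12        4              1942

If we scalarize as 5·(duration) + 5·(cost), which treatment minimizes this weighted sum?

#1: 5·1 + 5·246 = 1235
#2: 5·12 + 5·3966 = 19890
#3: 5·14 + 5·2544 = 12790
#4: 5·14 + 5·4281 = 21475
#5: 5·20 + 5·2245 = 11325
#6: 5·10 + 5·1826 = 9180
#7: 5·4 + 5·1962 = 9830
#8: 5·10 + 5·475 = 2425
#9: 5·20 + 5·2478 = 12490
#10: 5·23 + 5·2588 = 13055
#11: 5·8 + 5·974 = 4910
#12: 5·4 + 5·1942 = 9730
Lowest: #1 at 1235.

#1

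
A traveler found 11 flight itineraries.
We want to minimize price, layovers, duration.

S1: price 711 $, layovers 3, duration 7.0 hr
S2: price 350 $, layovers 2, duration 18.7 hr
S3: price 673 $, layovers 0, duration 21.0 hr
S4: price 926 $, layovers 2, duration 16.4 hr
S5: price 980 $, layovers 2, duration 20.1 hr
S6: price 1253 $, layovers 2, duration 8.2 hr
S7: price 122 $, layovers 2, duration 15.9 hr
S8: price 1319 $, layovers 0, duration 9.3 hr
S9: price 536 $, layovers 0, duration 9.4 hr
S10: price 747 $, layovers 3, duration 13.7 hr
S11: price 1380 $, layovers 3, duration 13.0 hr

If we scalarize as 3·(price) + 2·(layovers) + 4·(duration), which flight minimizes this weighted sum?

S7

S1: 3·711 + 2·3 + 4·7.0 = 2167.0
S2: 3·350 + 2·2 + 4·18.7 = 1128.8
S3: 3·673 + 2·0 + 4·21.0 = 2103.0
S4: 3·926 + 2·2 + 4·16.4 = 2847.6
S5: 3·980 + 2·2 + 4·20.1 = 3024.4
S6: 3·1253 + 2·2 + 4·8.2 = 3795.8
S7: 3·122 + 2·2 + 4·15.9 = 433.6
S8: 3·1319 + 2·0 + 4·9.3 = 3994.2
S9: 3·536 + 2·0 + 4·9.4 = 1645.6
S10: 3·747 + 2·3 + 4·13.7 = 2301.8
S11: 3·1380 + 2·3 + 4·13.0 = 4198.0
Lowest: S7 at 433.6.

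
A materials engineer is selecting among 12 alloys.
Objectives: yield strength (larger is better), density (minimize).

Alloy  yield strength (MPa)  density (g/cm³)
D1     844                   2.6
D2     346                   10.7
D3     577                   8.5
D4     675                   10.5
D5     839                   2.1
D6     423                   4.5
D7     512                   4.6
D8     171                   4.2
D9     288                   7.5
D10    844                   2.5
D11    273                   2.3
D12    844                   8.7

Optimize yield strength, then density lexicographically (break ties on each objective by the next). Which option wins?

First maximize yield strength: best is 844, kept {D1, D10, D12}.
Then minimize density: best is 2.5, kept {D10}.

D10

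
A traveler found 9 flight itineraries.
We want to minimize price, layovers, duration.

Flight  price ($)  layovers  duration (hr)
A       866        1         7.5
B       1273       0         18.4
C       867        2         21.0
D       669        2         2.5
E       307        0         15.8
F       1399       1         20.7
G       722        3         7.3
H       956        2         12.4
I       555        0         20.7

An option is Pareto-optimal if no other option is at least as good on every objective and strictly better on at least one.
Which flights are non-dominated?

A, D, E

A: not dominated.
B: dominated by E (price 307≤1273, layovers 0≤0, duration 15.8≤18.4).
C: dominated by A (price 866≤867, layovers 1≤2, duration 7.5≤21.0).
D: not dominated (best duration).
E: not dominated (best price).
F: dominated by A (price 866≤1399, layovers 1≤1, duration 7.5≤20.7).
G: dominated by D (price 669≤722, layovers 2≤3, duration 2.5≤7.3).
H: dominated by A (price 866≤956, layovers 1≤2, duration 7.5≤12.4).
I: dominated by E (price 307≤555, layovers 0≤0, duration 15.8≤20.7).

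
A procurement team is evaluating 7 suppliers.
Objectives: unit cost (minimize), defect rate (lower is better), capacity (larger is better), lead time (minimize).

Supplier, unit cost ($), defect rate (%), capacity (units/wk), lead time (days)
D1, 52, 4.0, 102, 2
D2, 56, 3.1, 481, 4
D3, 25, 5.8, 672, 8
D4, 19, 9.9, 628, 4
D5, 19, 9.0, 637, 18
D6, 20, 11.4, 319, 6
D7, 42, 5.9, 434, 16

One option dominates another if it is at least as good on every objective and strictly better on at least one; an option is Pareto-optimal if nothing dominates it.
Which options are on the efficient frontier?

D1: not dominated (best lead time).
D2: not dominated (best defect rate).
D3: not dominated (best capacity).
D4: not dominated.
D5: not dominated.
D6: dominated by D4 (unit cost 19≤20, defect rate 9.9≤11.4, capacity 628≥319, lead time 4≤6).
D7: dominated by D3 (unit cost 25≤42, defect rate 5.8≤5.9, capacity 672≥434, lead time 8≤16).

D1, D2, D3, D4, D5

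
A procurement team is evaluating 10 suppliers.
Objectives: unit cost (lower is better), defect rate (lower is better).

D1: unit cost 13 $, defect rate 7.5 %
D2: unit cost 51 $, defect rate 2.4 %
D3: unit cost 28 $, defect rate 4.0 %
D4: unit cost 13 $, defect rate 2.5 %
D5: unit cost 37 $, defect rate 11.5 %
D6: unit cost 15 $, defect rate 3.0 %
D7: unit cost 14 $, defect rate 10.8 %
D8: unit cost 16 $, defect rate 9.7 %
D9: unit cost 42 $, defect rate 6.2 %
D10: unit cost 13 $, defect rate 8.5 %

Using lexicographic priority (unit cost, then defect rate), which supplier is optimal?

D4

First minimize unit cost: best is 13, kept {D1, D4, D10}.
Then minimize defect rate: best is 2.5, kept {D4}.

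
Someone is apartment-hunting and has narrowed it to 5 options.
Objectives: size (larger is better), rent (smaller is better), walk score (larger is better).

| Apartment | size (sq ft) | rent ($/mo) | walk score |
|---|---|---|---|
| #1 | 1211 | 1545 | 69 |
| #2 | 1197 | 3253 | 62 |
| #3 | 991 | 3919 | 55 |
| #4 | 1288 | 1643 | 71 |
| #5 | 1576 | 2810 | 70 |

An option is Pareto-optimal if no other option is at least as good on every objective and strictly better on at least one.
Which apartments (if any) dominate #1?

none

#2: worse on size (1197 vs 1211).
#3: worse on size (991 vs 1211).
#4: worse on rent (1643 vs 1545).
#5: worse on rent (2810 vs 1545).
No option dominates #1.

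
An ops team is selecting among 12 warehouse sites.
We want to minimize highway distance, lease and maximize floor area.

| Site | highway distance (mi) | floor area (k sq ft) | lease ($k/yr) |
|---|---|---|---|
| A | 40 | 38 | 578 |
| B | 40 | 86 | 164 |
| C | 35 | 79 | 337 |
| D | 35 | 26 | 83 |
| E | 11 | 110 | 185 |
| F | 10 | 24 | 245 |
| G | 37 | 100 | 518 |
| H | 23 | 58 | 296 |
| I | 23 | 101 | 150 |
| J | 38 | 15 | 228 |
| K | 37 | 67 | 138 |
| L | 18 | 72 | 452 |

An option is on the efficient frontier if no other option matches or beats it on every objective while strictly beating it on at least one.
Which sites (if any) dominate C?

E: highway distance 11≤35, floor area 110≥79, lease 185≤337 — dominates C.
I: highway distance 23≤35, floor area 101≥79, lease 150≤337 — dominates C.
Others (A, B, D, F, G, H, J, K, L) are each worse than C on at least one objective.

E, I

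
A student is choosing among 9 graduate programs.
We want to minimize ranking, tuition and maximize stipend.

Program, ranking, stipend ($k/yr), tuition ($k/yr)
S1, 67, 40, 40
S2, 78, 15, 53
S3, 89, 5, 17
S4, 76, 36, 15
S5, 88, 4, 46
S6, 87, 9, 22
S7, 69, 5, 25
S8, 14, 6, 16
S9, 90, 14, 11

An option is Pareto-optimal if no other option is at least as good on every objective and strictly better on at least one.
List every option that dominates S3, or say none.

S4: ranking 76≤89, stipend 36≥5, tuition 15≤17 — dominates S3.
S8: ranking 14≤89, stipend 6≥5, tuition 16≤17 — dominates S3.
Others (S1, S2, S5, S6, S7, S9) are each worse than S3 on at least one objective.

S4, S8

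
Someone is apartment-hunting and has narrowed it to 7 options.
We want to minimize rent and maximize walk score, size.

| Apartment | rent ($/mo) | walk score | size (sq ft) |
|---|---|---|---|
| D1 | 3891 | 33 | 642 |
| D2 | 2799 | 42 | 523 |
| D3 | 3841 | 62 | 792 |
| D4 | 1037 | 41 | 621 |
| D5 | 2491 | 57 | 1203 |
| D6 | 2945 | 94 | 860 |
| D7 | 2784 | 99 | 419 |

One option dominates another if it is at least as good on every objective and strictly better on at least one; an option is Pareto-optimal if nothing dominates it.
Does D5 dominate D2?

Yes

D5 vs D2: rent 2491≤2799, walk score 57≥42, size 1203≥523 — D5 is at least as good on every objective with at least one strict improvement.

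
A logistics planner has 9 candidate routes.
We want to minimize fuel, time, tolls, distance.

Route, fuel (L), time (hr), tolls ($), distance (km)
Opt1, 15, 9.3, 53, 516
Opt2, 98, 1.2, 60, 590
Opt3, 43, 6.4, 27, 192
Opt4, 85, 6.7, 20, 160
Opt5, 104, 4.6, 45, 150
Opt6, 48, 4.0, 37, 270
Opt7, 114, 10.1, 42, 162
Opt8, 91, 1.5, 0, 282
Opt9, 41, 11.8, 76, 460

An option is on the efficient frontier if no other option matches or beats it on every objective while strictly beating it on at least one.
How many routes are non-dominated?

8

Opt1: not dominated (best fuel).
Opt2: not dominated (best time).
Opt3: not dominated.
Opt4: not dominated.
Opt5: not dominated (best distance).
Opt6: not dominated.
Opt7: dominated by Opt4 (fuel 85≤114, time 6.7≤10.1, tolls 20≤42, distance 160≤162).
Opt8: not dominated (best tolls).
Opt9: not dominated.
Pareto-optimal: Opt1, Opt2, Opt3, Opt4, Opt5, Opt6, Opt8, Opt9 → 8.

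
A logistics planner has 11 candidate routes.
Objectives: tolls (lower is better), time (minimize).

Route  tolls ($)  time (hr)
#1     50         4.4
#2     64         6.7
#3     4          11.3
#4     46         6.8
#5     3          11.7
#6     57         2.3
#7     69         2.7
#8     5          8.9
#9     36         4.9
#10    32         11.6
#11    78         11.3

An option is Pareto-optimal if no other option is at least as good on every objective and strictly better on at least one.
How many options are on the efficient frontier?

6

#1: not dominated.
#2: dominated by #1 (tolls 50≤64, time 4.4≤6.7).
#3: not dominated.
#4: dominated by #9 (tolls 36≤46, time 4.9≤6.8).
#5: not dominated (best tolls).
#6: not dominated (best time).
#7: dominated by #6 (tolls 57≤69, time 2.3≤2.7).
#8: not dominated.
#9: not dominated.
#10: dominated by #3 (tolls 4≤32, time 11.3≤11.6).
#11: dominated by #1 (tolls 50≤78, time 4.4≤11.3).
Pareto-optimal: #1, #3, #5, #6, #8, #9 → 6.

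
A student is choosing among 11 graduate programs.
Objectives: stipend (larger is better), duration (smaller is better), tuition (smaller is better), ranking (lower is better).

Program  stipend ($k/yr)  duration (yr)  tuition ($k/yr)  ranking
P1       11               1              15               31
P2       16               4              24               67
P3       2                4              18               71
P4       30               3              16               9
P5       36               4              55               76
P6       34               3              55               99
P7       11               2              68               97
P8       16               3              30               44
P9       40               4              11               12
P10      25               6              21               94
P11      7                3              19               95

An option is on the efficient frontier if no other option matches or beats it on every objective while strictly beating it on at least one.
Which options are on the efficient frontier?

P1, P4, P6, P9

P1: not dominated (best duration).
P2: dominated by P4 (stipend 30≥16, duration 3≤4, tuition 16≤24, ranking 9≤67).
P3: dominated by P1 (stipend 11≥2, duration 1≤4, tuition 15≤18, ranking 31≤71).
P4: not dominated (best ranking).
P5: dominated by P9 (stipend 40≥36, duration 4≤4, tuition 11≤55, ranking 12≤76).
P6: not dominated.
P7: dominated by P1 (stipend 11≥11, duration 1≤2, tuition 15≤68, ranking 31≤97).
P8: dominated by P4 (stipend 30≥16, duration 3≤3, tuition 16≤30, ranking 9≤44).
P9: not dominated (best stipend).
P10: dominated by P4 (stipend 30≥25, duration 3≤6, tuition 16≤21, ranking 9≤94).
P11: dominated by P1 (stipend 11≥7, duration 1≤3, tuition 15≤19, ranking 31≤95).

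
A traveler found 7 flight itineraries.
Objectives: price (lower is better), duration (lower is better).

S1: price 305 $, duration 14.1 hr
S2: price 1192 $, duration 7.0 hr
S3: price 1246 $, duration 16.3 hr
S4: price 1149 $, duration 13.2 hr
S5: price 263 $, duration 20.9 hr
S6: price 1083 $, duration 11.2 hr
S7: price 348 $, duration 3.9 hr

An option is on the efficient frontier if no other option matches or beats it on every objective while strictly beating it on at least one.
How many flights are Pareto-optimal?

S1: not dominated.
S2: dominated by S7 (price 348≤1192, duration 3.9≤7.0).
S3: dominated by S1 (price 305≤1246, duration 14.1≤16.3).
S4: dominated by S6 (price 1083≤1149, duration 11.2≤13.2).
S5: not dominated (best price).
S6: dominated by S7 (price 348≤1083, duration 3.9≤11.2).
S7: not dominated (best duration).
Pareto-optimal: S1, S5, S7 → 3.

3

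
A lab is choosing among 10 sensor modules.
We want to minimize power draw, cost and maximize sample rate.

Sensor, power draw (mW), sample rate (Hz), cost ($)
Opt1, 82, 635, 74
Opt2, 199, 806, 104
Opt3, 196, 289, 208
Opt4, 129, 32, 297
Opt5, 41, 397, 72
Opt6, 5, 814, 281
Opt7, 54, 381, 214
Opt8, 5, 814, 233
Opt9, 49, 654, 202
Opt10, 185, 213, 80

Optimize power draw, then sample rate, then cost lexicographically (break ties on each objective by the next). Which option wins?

First minimize power draw: best is 5, kept {Opt6, Opt8}.
Then maximize sample rate: best is 814, kept {Opt6, Opt8}.
Then minimize cost: best is 233, kept {Opt8}.

Opt8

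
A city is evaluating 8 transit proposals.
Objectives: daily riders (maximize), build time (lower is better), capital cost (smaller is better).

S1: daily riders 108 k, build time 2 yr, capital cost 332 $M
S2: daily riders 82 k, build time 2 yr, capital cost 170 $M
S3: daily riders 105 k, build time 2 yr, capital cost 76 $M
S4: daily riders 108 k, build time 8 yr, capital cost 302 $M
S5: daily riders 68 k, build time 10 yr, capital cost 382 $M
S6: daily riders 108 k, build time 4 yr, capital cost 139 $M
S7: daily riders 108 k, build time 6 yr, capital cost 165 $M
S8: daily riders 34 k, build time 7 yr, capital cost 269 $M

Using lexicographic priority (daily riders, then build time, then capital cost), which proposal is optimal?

First maximize daily riders: best is 108, kept {S1, S4, S6, S7}.
Then minimize build time: best is 2, kept {S1}.

S1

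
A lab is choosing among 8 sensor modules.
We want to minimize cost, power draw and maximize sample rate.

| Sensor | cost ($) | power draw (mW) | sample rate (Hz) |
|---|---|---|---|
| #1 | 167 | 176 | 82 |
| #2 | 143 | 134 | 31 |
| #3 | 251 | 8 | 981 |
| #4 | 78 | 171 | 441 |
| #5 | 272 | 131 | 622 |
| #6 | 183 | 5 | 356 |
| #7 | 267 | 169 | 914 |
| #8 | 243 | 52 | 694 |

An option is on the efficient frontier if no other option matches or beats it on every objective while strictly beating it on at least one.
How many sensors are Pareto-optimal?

5

#1: dominated by #4 (cost 78≤167, power draw 171≤176, sample rate 441≥82).
#2: not dominated.
#3: not dominated (best sample rate).
#4: not dominated (best cost).
#5: dominated by #3 (cost 251≤272, power draw 8≤131, sample rate 981≥622).
#6: not dominated (best power draw).
#7: dominated by #3 (cost 251≤267, power draw 8≤169, sample rate 981≥914).
#8: not dominated.
Pareto-optimal: #2, #3, #4, #6, #8 → 5.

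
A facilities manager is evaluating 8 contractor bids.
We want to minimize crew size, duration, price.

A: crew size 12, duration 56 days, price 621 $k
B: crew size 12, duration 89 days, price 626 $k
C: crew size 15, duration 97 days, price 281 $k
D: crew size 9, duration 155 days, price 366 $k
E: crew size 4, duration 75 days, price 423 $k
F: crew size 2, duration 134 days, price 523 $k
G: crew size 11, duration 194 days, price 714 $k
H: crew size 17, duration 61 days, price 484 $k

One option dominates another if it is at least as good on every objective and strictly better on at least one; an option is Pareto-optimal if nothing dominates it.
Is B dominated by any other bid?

Yes

A vs B: crew size 12≤12, duration 56≤89, price 621≤626 — A is at least as good on every objective and strictly better on at least one, so A dominates B.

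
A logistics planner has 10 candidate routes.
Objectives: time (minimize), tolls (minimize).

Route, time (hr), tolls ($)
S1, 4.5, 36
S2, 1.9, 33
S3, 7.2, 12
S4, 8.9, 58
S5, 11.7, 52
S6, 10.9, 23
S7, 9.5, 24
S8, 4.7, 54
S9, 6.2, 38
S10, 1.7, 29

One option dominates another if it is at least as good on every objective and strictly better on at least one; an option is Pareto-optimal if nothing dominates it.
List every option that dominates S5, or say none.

S1: time 4.5≤11.7, tolls 36≤52 — dominates S5.
S2: time 1.9≤11.7, tolls 33≤52 — dominates S5.
S3: time 7.2≤11.7, tolls 12≤52 — dominates S5.
S6: time 10.9≤11.7, tolls 23≤52 — dominates S5.
S7: time 9.5≤11.7, tolls 24≤52 — dominates S5.
S9: time 6.2≤11.7, tolls 38≤52 — dominates S5.
S10: time 1.7≤11.7, tolls 29≤52 — dominates S5.
Others (S4, S8) are each worse than S5 on at least one objective.

S1, S2, S3, S6, S7, S9, S10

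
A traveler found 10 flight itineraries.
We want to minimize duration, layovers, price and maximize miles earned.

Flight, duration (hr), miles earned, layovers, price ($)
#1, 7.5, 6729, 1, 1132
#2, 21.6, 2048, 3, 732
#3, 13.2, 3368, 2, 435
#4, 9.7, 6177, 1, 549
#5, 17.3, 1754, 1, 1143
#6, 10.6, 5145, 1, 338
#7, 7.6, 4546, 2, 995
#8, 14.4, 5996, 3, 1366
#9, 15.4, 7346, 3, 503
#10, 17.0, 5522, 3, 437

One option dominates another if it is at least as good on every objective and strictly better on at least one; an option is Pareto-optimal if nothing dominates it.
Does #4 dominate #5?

Yes

#4 vs #5: duration 9.7≤17.3, miles earned 6177≥1754, layovers 1≤1, price 549≤1143 — #4 is at least as good on every objective with at least one strict improvement.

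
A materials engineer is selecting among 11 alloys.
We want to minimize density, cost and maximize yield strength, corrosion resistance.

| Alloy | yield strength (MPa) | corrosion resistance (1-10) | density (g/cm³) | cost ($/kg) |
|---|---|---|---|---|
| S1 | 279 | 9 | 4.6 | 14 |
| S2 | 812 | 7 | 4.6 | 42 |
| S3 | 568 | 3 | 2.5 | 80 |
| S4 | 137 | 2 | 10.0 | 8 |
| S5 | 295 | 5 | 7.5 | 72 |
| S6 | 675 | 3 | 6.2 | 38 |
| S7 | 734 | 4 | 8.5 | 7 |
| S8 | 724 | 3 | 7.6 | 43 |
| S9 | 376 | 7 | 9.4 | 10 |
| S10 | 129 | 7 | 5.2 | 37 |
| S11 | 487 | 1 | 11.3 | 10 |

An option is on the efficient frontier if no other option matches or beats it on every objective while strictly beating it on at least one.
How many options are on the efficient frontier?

S1: not dominated (best corrosion resistance).
S2: not dominated (best yield strength).
S3: not dominated (best density).
S4: dominated by S7 (yield strength 734≥137, corrosion resistance 4≥2, density 8.5≤10.0, cost 7≤8).
S5: dominated by S2 (yield strength 812≥295, corrosion resistance 7≥5, density 4.6≤7.5, cost 42≤72).
S6: not dominated.
S7: not dominated (best cost).
S8: dominated by S2 (yield strength 812≥724, corrosion resistance 7≥3, density 4.6≤7.6, cost 42≤43).
S9: not dominated.
S10: dominated by S1 (yield strength 279≥129, corrosion resistance 9≥7, density 4.6≤5.2, cost 14≤37).
S11: dominated by S7 (yield strength 734≥487, corrosion resistance 4≥1, density 8.5≤11.3, cost 7≤10).
Pareto-optimal: S1, S2, S3, S6, S7, S9 → 6.

6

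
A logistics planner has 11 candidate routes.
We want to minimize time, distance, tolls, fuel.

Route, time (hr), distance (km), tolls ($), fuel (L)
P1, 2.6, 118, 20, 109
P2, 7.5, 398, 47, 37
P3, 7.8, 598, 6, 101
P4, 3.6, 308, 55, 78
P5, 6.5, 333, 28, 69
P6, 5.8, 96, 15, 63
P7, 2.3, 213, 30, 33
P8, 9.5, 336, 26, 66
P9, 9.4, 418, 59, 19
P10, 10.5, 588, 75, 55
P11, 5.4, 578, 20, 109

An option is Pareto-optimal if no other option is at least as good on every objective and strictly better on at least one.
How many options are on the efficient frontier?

P1: not dominated.
P2: dominated by P7 (time 2.3≤7.5, distance 213≤398, tolls 30≤47, fuel 33≤37).
P3: not dominated (best tolls).
P4: dominated by P7 (time 2.3≤3.6, distance 213≤308, tolls 30≤55, fuel 33≤78).
P5: dominated by P6 (time 5.8≤6.5, distance 96≤333, tolls 15≤28, fuel 63≤69).
P6: not dominated (best distance).
P7: not dominated (best time).
P8: dominated by P6 (time 5.8≤9.5, distance 96≤336, tolls 15≤26, fuel 63≤66).
P9: not dominated (best fuel).
P10: dominated by P2 (time 7.5≤10.5, distance 398≤588, tolls 47≤75, fuel 37≤55).
P11: dominated by P1 (time 2.6≤5.4, distance 118≤578, tolls 20≤20, fuel 109≤109).
Pareto-optimal: P1, P3, P6, P7, P9 → 5.

5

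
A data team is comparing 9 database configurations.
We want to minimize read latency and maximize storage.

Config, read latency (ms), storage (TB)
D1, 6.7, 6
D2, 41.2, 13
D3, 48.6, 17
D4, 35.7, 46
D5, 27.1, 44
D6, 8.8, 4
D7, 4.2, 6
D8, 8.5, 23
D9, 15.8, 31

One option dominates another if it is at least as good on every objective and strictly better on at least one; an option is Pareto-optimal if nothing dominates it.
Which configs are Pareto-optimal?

D1: dominated by D7 (read latency 4.2≤6.7, storage 6≥6).
D2: dominated by D4 (read latency 35.7≤41.2, storage 46≥13).
D3: dominated by D4 (read latency 35.7≤48.6, storage 46≥17).
D4: not dominated (best storage).
D5: not dominated.
D6: dominated by D1 (read latency 6.7≤8.8, storage 6≥4).
D7: not dominated (best read latency).
D8: not dominated.
D9: not dominated.

D4, D5, D7, D8, D9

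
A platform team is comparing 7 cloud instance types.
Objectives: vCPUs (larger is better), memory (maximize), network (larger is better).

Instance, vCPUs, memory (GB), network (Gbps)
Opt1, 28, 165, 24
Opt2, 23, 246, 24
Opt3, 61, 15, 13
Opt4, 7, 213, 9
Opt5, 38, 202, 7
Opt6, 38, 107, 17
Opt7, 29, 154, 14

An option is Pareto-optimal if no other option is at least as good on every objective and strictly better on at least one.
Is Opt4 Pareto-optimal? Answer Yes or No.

No

Opt2 vs Opt4: vCPUs 23≥7, memory 246≥213, network 24≥9 — Opt2 is at least as good on every objective and strictly better on at least one, so Opt2 dominates Opt4.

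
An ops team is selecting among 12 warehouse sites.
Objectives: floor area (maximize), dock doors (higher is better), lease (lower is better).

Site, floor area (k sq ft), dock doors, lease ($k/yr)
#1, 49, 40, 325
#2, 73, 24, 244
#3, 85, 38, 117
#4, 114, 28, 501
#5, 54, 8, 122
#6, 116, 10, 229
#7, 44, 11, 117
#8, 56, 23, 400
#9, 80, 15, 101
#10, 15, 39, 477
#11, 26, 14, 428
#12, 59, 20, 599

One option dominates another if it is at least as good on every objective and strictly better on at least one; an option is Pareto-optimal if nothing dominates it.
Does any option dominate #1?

No

#2: worse on dock doors (24 vs 40).
#3: worse on dock doors (38 vs 40).
#4: worse on dock doors (28 vs 40).
#5: worse on dock doors (8 vs 40).
#6: worse on dock doors (10 vs 40).
#7: worse on floor area (44 vs 49).
#8: worse on dock doors (23 vs 40).
#9: worse on dock doors (15 vs 40).
#10: worse on floor area (15 vs 49).
#11: worse on floor area (26 vs 49).
#12: worse on dock doors (20 vs 40).
No option is at least as good as #1 on every objective and strictly better on one.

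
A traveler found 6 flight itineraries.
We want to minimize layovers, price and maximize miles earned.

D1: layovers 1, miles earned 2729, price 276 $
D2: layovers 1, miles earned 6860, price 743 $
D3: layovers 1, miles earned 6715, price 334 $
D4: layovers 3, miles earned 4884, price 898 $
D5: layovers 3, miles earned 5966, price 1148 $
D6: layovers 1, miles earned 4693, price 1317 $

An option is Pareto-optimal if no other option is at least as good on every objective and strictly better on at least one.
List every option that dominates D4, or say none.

D2, D3

D2: layovers 1≤3, miles earned 6860≥4884, price 743≤898 — dominates D4.
D3: layovers 1≤3, miles earned 6715≥4884, price 334≤898 — dominates D4.
Others (D1, D5, D6) are each worse than D4 on at least one objective.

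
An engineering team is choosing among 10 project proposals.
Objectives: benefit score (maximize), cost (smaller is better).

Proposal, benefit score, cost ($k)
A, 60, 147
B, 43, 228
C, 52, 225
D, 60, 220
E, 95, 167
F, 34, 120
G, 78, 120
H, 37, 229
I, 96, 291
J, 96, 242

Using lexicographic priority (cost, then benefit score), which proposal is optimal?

G

First minimize cost: best is 120, kept {F, G}.
Then maximize benefit score: best is 78, kept {G}.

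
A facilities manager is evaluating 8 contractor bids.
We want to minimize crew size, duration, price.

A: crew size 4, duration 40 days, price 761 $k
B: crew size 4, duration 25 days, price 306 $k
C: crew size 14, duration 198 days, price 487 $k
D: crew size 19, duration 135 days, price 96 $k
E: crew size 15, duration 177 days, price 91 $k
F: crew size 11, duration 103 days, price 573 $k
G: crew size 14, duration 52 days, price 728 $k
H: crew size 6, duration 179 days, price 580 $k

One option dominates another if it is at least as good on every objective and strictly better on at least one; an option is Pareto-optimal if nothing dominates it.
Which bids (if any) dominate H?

B: crew size 4≤6, duration 25≤179, price 306≤580 — dominates H.
Others (A, C, D, E, F, G) are each worse than H on at least one objective.

B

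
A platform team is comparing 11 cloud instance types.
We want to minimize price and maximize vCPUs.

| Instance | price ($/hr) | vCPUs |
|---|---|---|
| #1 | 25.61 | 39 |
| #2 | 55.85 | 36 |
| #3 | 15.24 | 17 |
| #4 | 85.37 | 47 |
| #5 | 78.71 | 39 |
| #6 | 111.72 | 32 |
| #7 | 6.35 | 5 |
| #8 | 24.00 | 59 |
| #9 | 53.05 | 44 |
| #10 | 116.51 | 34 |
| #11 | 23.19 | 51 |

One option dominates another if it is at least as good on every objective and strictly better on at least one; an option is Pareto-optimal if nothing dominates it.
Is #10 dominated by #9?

Yes

#9 vs #10: price 53.05≤116.51, vCPUs 44≥34 — #9 is at least as good on every objective with at least one strict improvement.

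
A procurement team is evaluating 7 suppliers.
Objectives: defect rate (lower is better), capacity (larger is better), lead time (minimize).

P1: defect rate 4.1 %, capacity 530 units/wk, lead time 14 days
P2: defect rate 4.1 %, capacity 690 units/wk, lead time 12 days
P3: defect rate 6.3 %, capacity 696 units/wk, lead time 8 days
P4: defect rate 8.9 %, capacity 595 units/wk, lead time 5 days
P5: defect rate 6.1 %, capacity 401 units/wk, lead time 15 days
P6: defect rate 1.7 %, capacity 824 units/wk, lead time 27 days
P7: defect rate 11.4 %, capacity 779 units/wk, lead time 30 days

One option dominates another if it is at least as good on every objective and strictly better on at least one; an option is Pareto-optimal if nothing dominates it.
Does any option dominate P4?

P1: worse on capacity (530 vs 595).
P2: worse on lead time (12 vs 5).
P3: worse on lead time (8 vs 5).
P5: worse on capacity (401 vs 595).
P6: worse on lead time (27 vs 5).
P7: worse on defect rate (11.4 vs 8.9).
No option is at least as good as P4 on every objective and strictly better on one.

No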